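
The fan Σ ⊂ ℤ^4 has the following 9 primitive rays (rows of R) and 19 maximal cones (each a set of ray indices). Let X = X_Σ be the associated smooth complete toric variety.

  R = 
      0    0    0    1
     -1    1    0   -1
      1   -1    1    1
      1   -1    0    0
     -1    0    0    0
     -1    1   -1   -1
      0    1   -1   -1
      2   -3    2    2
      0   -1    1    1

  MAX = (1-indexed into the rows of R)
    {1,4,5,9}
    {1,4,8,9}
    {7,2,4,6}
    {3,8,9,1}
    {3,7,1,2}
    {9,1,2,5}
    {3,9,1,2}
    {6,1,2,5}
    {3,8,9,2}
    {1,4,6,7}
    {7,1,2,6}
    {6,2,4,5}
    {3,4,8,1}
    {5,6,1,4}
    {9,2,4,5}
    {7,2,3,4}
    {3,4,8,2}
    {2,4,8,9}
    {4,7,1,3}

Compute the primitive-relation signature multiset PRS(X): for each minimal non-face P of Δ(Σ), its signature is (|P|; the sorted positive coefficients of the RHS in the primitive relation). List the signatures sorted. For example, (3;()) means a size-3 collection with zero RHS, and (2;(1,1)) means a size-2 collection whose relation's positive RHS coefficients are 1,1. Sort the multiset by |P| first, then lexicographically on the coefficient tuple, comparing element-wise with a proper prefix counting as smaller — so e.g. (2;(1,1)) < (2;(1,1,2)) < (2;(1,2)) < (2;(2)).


11 minimal non-faces of Δ(Σ) (on 9 rays):

  P = {3,6}:  v_{3} + v_{6} = 0 ; sig = (2;())
  P = {7,9}:  v_{7} + v_{9} = 0 ; sig = (2;())
  P = {3,5}:  v_{3} + v_{5} = v_{9} ; sig = (2;(1))
  P = {5,7}:  v_{5} + v_{7} = v_{6} ; sig = (2;(1))
  P = {6,9}:  v_{6} + v_{9} = v_{5} ; sig = (2;(1))
  P = {6,8}:  v_{6} + v_{8} = v_{4} + v_{9} ; sig = (2;(1,1))
  P = {7,8}:  v_{7} + v_{8} = v_{3} + v_{4} ; sig = (2;(1,1))
  P = {5,8}:  v_{5} + v_{8} = v_{4} + 2·v_{9} ; sig = (2;(1,2))
  P = {1,2,4}:  v_{1} + v_{2} + v_{4} = 0 ; sig = (3;())
  P = {3,4,9}:  v_{3} + v_{4} + v_{9} = v_{8} ; sig = (3;(1))
  P = {1,2,8}:  v_{1} + v_{2} + v_{8} = v_{3} + v_{9} ; sig = (3;(1,1))

Sorted signature multiset PRS(X):
    |P|=2: 8 collections, coeffs (), (), (1), (1), (1), (1,1), (1,1), (1,2)
    |P|=3: 3 collections, coeffs (), (1), (1,1)


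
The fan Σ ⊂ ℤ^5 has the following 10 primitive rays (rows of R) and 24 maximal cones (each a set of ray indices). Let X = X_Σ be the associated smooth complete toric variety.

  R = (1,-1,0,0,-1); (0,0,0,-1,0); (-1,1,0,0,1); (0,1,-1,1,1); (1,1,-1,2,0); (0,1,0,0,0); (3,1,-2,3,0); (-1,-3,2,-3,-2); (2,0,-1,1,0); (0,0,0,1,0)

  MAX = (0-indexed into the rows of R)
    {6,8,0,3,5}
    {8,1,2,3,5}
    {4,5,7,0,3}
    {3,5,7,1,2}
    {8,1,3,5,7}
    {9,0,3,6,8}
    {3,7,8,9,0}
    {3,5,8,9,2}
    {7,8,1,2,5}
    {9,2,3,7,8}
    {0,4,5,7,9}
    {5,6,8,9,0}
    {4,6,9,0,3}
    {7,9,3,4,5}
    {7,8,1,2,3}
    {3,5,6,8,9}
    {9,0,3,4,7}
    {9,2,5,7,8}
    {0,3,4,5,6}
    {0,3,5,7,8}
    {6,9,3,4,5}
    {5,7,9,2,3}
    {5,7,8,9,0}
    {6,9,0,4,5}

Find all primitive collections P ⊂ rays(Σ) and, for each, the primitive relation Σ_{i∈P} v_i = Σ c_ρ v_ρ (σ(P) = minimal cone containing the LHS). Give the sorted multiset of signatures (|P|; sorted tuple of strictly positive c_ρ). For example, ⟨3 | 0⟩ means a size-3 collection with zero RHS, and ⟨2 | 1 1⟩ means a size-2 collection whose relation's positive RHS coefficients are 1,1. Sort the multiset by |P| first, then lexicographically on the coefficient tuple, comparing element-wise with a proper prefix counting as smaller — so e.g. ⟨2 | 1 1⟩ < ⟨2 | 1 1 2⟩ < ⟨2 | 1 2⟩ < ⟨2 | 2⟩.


Primitive collections (12):

  P = {0,2}:  v_{0} + v_{2} = 0  →  sig = ⟨2 | 0⟩
  P = {1,9}:  v_{1} + v_{9} = 0  →  sig = ⟨2 | 0⟩
  P = {4,8}:  v_{4} + v_{8} = v_{6}  →  sig = ⟨2 | 1⟩
  P = {1,4}:  v_{1} + v_{4} = v_{0} + v_{3} + v_{5}  →  sig = ⟨2 | 1 1 1⟩
  P = {2,4}:  v_{2} + v_{4} = v_{3} + v_{5} + v_{9}  →  sig = ⟨2 | 1 1 1⟩
  P = {0,1}:  v_{0} + v_{1} = v_{3} + v_{5} + v_{7} + v_{8}  →  sig = ⟨2 | 1 1 1 1⟩
  P = {1,6}:  v_{1} + v_{6} = v_{0} + v_{3} + v_{5} + v_{8}  →  sig = ⟨2 | 1 1 1 1⟩
  P = {2,6}:  v_{2} + v_{6} = v_{3} + v_{5} + v_{8} + v_{9}  →  sig = ⟨2 | 1 1 1 1⟩
  P = {6,7}:  v_{6} + v_{7} = 2·v_{0}  →  sig = ⟨2 | 2⟩
  P = {0,3,5,9}:  v_{0} + v_{3} + v_{5} + v_{9} = v_{4}  →  sig = ⟨4 | 1⟩
  P = {2,3,5,7,8}:  v_{2} + v_{3} + v_{5} + v_{7} + v_{8} = v_{1}  →  sig = ⟨5 | 1⟩
  P = {3,5,7,8,9}:  v_{3} + v_{5} + v_{7} + v_{8} + v_{9} = v_{0}  →  sig = ⟨5 | 1⟩

so the primitive-relation signature multiset is
[⟨2 | 0⟩, ⟨2 | 0⟩, ⟨2 | 1⟩, ⟨2 | 1 1 1⟩, ⟨2 | 1 1 1⟩, ⟨2 | 1 1 1 1⟩, ⟨2 | 1 1 1 1⟩, ⟨2 | 1 1 1 1⟩, ⟨2 | 2⟩, ⟨4 | 1⟩, ⟨5 | 1⟩, ⟨5 | 1⟩]


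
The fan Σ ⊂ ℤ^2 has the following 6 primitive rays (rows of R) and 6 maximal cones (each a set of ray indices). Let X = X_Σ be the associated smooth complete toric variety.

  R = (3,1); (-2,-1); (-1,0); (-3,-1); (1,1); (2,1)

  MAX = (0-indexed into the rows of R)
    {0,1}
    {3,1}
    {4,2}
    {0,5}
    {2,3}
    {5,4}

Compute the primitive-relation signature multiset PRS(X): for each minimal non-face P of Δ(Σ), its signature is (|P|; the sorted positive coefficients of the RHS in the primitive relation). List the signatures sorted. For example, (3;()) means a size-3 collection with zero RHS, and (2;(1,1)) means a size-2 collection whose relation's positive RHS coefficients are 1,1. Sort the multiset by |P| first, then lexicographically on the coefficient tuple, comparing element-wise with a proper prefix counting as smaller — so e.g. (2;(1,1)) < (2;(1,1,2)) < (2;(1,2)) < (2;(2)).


Minimal non-faces — 9 found among 6 rays, 6 max cones:

  • {0,3}:  v_{0} + v_{3} = 0 ; sig = (2;())
  • {1,5}:  v_{1} + v_{5} = 0 ; sig = (2;())
  • {0,2}:  v_{0} + v_{2} = v_{5} ; sig = (2;(1))
  • {1,2}:  v_{1} + v_{2} = v_{3} ; sig = (2;(1))
  • {1,4}:  v_{1} + v_{4} = v_{2} ; sig = (2;(1))
  • {2,5}:  v_{2} + v_{5} = v_{4} ; sig = (2;(1))
  • {3,5}:  v_{3} + v_{5} = v_{2} ; sig = (2;(1))
  • {0,4}:  v_{0} + v_{4} = 2·v_{5} ; sig = (2;(2))
  • {3,4}:  v_{3} + v_{4} = 2·v_{2} ; sig = (2;(2))

Hence PRS(X_Σ) =
[(2;()), (2;()), (2;(1)), (2;(1)), (2;(1)), (2;(1)), (2;(1)), (2;(2)), (2;(2))]


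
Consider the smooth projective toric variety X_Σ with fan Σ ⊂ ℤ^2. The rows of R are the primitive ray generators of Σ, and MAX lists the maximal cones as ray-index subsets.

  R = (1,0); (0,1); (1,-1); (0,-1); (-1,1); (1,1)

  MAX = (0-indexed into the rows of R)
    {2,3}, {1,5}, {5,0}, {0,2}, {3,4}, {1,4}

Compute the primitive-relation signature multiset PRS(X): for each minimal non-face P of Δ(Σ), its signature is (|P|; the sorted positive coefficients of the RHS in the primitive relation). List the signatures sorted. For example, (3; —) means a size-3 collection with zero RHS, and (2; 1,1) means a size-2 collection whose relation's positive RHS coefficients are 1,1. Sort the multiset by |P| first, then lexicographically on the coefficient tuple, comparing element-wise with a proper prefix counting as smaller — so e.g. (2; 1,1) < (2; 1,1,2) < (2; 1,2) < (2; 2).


The 9 primitive collections of Σ (r=6, n=2):

  {1,3}:  v_{1} + v_{3} = 0  →  sig = (2; —)
  {2,4}:  v_{2} + v_{4} = 0  →  sig = (2; —)
  {0,1}:  v_{0} + v_{1} = v_{5}  →  sig = (2; 1)
  {0,3}:  v_{0} + v_{3} = v_{2}  →  sig = (2; 1)
  {0,4}:  v_{0} + v_{4} = v_{1}  →  sig = (2; 1)
  {1,2}:  v_{1} + v_{2} = v_{0}  →  sig = (2; 1)
  {3,5}:  v_{3} + v_{5} = v_{0}  →  sig = (2; 1)
  {2,5}:  v_{2} + v_{5} = 2·v_{0}  →  sig = (2; 2)
  {4,5}:  v_{4} + v_{5} = 2·v_{1}  →  sig = (2; 2)

Sorted signature multiset PRS(X):
{ (2; —) ×2,  (2; 1) ×5,  (2; 2) ×2 }


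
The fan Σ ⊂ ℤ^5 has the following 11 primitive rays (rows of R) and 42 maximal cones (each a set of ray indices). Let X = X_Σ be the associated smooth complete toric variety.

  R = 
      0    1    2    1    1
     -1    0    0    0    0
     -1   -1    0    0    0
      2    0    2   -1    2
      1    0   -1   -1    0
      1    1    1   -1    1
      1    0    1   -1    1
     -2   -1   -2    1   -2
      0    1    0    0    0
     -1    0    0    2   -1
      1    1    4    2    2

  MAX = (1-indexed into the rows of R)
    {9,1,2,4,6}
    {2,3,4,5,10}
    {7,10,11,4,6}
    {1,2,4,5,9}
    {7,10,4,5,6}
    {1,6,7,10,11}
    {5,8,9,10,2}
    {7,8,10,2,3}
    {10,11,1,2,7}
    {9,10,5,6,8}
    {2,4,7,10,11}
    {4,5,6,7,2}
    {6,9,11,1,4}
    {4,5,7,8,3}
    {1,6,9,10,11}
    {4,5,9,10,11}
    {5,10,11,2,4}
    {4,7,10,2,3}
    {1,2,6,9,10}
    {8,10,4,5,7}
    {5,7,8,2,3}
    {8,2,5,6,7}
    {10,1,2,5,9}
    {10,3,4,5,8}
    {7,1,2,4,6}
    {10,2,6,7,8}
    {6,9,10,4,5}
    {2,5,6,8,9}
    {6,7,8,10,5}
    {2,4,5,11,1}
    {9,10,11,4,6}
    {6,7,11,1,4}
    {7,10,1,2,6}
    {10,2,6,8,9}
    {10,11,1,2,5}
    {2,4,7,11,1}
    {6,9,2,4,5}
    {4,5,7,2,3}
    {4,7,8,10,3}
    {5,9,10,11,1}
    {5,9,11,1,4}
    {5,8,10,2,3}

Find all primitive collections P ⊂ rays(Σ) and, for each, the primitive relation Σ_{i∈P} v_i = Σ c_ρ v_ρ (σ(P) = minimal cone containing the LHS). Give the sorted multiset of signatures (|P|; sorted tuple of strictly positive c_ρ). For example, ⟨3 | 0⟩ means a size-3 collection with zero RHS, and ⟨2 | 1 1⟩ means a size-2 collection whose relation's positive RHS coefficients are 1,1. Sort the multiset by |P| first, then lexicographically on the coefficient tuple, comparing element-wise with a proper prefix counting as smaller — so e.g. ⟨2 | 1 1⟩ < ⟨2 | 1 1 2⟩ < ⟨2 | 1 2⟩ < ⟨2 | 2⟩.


22 minimal non-faces of Δ(Σ) (on 11 rays):

  P={3,9}:  v_{3} + v_{9} = v_{2}  ⟹  sig = ⟨2 | 1⟩
  P={7,9}:  v_{7} + v_{9} = v_{6}  ⟹  sig = ⟨2 | 1⟩
  P={1,8}:  v_{1} + v_{8} = v_{2} + v_{10}  ⟹  sig = ⟨2 | 1 1⟩
  P={3,6}:  v_{3} + v_{6} = v_{2} + v_{7}  ⟹  sig = ⟨2 | 1 1⟩
  P={1,3}:  v_{1} + v_{3} = 2·v_{2} + v_{4} + v_{10}  ⟹  sig = ⟨2 | 1 1 2⟩
  P={8,11}:  v_{8} + v_{11} = v_{2} + v_{4} + 2·v_{10}  ⟹  sig = ⟨2 | 1 1 2⟩
  P={3,11}:  v_{3} + v_{11} = 2·v_{2} + 2·v_{4} + 2·v_{10}  ⟹  sig = ⟨2 | 2 2 2⟩
  P={4,8,9}:  v_{4} + v_{8} + v_{9} = 0  ⟹  sig = ⟨3 | 0⟩
  P={1,4,10}:  v_{1} + v_{4} + v_{10} = v_{11}  ⟹  sig = ⟨3 | 1⟩
  P={2,4,8}:  v_{2} + v_{4} + v_{8} = v_{3}  ⟹  sig = ⟨3 | 1⟩
  P={4,6,8}:  v_{4} + v_{6} + v_{8} = v_{7}  ⟹  sig = ⟨3 | 1⟩
  P={1,5,7}:  v_{1} + v_{5} + v_{7} = v_{4} + v_{9}  ⟹  sig = ⟨3 | 1 1⟩
  P={5,7,11}:  v_{5} + v_{7} + v_{11} = 2·v_{4} + v_{9} + v_{10}  ⟹  sig = ⟨3 | 1 1 2⟩
  P={1,5,6}:  v_{1} + v_{5} + v_{6} = v_{4} + 2·v_{9}  ⟹  sig = ⟨3 | 1 2⟩
  P={2,6,11}:  v_{2} + v_{6} + v_{11} = 2·v_{1} + v_{7}  ⟹  sig = ⟨3 | 1 2⟩
  P={5,6,11}:  v_{5} + v_{6} + v_{11} = 2·v_{4} + 2·v_{9} + v_{10}  ⟹  sig = ⟨3 | 1 2 2⟩
  P={2,9,11}:  v_{2} + v_{9} + v_{11} = 2·v_{1}  ⟹  sig = ⟨3 | 2⟩
  P={2,5,7,10}:  v_{2} + v_{5} + v_{7} + v_{10} = 0  ⟹  sig = ⟨4 | 0⟩
  P={2,4,9,10}:  v_{2} + v_{4} + v_{9} + v_{10} = v_{1}  ⟹  sig = ⟨4 | 1⟩
  P={2,5,6,10}:  v_{2} + v_{5} + v_{6} + v_{10} = v_{9}  ⟹  sig = ⟨4 | 1⟩
  P={2,4,6,10}:  v_{2} + v_{4} + v_{6} + v_{10} = v_{1} + v_{7}  ⟹  sig = ⟨4 | 1 1⟩
  P={3,5,7,10}:  v_{3} + v_{5} + v_{7} + v_{10} = v_{4} + v_{8}  ⟹  sig = ⟨4 | 1 1⟩

so the primitive-relation signature multiset is
[⟨2 | 1⟩, ⟨2 | 1⟩, ⟨2 | 1 1⟩, ⟨2 | 1 1⟩, ⟨2 | 1 1 2⟩, ⟨2 | 1 1 2⟩, ⟨2 | 2 2 2⟩, ⟨3 | 0⟩, ⟨3 | 1⟩, ⟨3 | 1⟩, ⟨3 | 1⟩, ⟨3 | 1 1⟩, ⟨3 | 1 1 2⟩, ⟨3 | 1 2⟩, ⟨3 | 1 2⟩, ⟨3 | 1 2 2⟩, ⟨3 | 2⟩, ⟨4 | 0⟩, ⟨4 | 1⟩, ⟨4 | 1⟩, ⟨4 | 1 1⟩, ⟨4 | 1 1⟩]


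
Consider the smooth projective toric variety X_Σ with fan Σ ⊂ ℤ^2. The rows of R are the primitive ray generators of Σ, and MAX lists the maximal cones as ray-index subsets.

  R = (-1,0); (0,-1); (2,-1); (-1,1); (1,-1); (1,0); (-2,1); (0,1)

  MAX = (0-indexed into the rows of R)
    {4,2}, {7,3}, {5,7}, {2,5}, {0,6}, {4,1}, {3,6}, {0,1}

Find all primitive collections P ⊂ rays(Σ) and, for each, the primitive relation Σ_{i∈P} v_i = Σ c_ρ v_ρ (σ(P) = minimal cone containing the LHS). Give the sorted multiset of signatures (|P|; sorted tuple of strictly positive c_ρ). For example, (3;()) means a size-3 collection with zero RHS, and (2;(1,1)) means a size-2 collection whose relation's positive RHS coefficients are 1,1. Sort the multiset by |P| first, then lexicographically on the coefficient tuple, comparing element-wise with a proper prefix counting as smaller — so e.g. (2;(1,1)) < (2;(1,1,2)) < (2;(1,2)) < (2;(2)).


Δ(Σ) — 8 vertices, 20 min non-faces:

  • {0,5}:  v_{0} + v_{5} = 0  ⇒ sig = (2;())
  • {1,7}:  v_{1} + v_{7} = 0  ⇒ sig = (2;())
  • {2,6}:  v_{2} + v_{6} = 0  ⇒ sig = (2;())
  • {3,4}:  v_{3} + v_{4} = 0  ⇒ sig = (2;())
  • {0,2}:  v_{0} + v_{2} = v_{4}  ⇒ sig = (2;(1))
  • {0,3}:  v_{0} + v_{3} = v_{6}  ⇒ sig = (2;(1))
  • {0,4}:  v_{0} + v_{4} = v_{1}  ⇒ sig = (2;(1))
  • {0,7}:  v_{0} + v_{7} = v_{3}  ⇒ sig = (2;(1))
  • {1,3}:  v_{1} + v_{3} = v_{0}  ⇒ sig = (2;(1))
  • {1,5}:  v_{1} + v_{5} = v_{4}  ⇒ sig = (2;(1))
  • {2,3}:  v_{2} + v_{3} = v_{5}  ⇒ sig = (2;(1))
  • {3,5}:  v_{3} + v_{5} = v_{7}  ⇒ sig = (2;(1))
  • {4,5}:  v_{4} + v_{5} = v_{2}  ⇒ sig = (2;(1))
  • {4,6}:  v_{4} + v_{6} = v_{0}  ⇒ sig = (2;(1))
  • {4,7}:  v_{4} + v_{7} = v_{5}  ⇒ sig = (2;(1))
  • {5,6}:  v_{5} + v_{6} = v_{3}  ⇒ sig = (2;(1))
  • {1,2}:  v_{1} + v_{2} = 2·v_{4}  ⇒ sig = (2;(2))
  • {1,6}:  v_{1} + v_{6} = 2·v_{0}  ⇒ sig = (2;(2))
  • {2,7}:  v_{2} + v_{7} = 2·v_{5}  ⇒ sig = (2;(2))
  • {6,7}:  v_{6} + v_{7} = 2·v_{3}  ⇒ sig = (2;(2))

Hence PRS(X_Σ) =
{ (2;()) ×4,  (2;(1)) ×12,  (2;(2)) ×4 }


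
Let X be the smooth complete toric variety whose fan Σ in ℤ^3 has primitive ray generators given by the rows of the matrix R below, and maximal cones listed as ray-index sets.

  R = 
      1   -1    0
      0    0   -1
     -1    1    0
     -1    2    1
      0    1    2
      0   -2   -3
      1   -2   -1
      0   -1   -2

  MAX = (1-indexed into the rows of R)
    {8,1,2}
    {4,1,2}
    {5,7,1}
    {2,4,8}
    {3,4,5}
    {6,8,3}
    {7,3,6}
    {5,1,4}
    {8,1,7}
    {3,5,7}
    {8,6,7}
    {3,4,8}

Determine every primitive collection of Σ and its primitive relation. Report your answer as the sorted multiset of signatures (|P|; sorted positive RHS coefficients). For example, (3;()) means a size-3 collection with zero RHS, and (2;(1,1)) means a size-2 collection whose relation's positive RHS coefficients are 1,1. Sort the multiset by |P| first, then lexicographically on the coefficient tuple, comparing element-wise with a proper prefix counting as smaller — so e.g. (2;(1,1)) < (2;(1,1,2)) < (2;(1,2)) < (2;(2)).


Σ has 12 primitive collections:

  P = {1,3}:  v_{1} + v_{3} = 0  ⟹  sig = (2;())
  P = {4,7}:  v_{4} + v_{7} = 0  ⟹  sig = (2;())
  P = {5,8}:  v_{5} + v_{8} = 0  ⟹  sig = (2;())
  P = {1,6}:  v_{1} + v_{6} = v_{7} + v_{8}  ⟹  sig = (2;(1,1))
  P = {2,3}:  v_{2} + v_{3} = v_{4} + v_{8}  ⟹  sig = (2;(1,1))
  P = {2,5}:  v_{2} + v_{5} = v_{1} + v_{4}  ⟹  sig = (2;(1,1))
  P = {2,7}:  v_{2} + v_{7} = v_{1} + v_{8}  ⟹  sig = (2;(1,1))
  P = {4,6}:  v_{4} + v_{6} = v_{3} + v_{8}  ⟹  sig = (2;(1,1))
  P = {5,6}:  v_{5} + v_{6} = v_{3} + v_{7}  ⟹  sig = (2;(1,1))
  P = {2,6}:  v_{2} + v_{6} = 2·v_{8}  ⟹  sig = (2;(2))
  P = {1,4,8}:  v_{1} + v_{4} + v_{8} = v_{2}  ⟹  sig = (3;(1))
  P = {3,7,8}:  v_{3} + v_{7} + v_{8} = v_{6}  ⟹  sig = (3;(1))

Hence PRS(X_Σ) =
[(2;()), (2;()), (2;()), (2;(1,1)), (2;(1,1)), (2;(1,1)), (2;(1,1)), (2;(1,1)), (2;(1,1)), (2;(2)), (3;(1)), (3;(1))]


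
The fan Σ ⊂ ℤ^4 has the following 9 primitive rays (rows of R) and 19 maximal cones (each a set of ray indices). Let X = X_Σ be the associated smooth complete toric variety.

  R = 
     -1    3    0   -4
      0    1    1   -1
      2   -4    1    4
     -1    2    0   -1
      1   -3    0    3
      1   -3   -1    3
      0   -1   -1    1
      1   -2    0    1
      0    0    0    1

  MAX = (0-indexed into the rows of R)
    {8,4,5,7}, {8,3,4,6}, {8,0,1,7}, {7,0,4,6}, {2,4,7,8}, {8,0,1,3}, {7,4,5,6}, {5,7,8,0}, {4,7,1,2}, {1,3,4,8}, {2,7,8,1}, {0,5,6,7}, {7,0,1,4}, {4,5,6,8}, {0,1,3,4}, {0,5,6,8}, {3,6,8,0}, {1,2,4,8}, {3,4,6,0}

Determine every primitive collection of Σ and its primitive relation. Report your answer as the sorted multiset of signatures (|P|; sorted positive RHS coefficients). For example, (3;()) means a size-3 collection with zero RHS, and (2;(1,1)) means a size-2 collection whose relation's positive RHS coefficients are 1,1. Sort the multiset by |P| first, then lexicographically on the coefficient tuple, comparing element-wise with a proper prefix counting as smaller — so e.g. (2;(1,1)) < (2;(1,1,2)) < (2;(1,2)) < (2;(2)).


The 12 primitive collections of Σ (r=9, n=4):

  P={1,6}:  v_{1} + v_{6} = 0  ⇒ sig = (2;())
  P={3,7}:  v_{3} + v_{7} = 0  ⇒ sig = (2;())
  P={0,2}:  v_{0} + v_{2} = v_{1} + v_{7}  ⇒ sig = (2;(1,1))
  P={1,5}:  v_{1} + v_{5} = v_{7} + v_{8}  ⇒ sig = (2;(1,1))
  P={3,5}:  v_{3} + v_{5} = v_{6} + v_{8}  ⇒ sig = (2;(1,1))
  P={2,3}:  v_{2} + v_{3} = v_{1} + v_{4} + v_{8}  ⇒ sig = (2;(1,1,1))
  P={2,6}:  v_{2} + v_{6} = v_{4} + v_{7} + v_{8}  ⇒ sig = (2;(1,1,1))
  P={2,5}:  v_{2} + v_{5} = v_{4} + 2·v_{7} + 2·v_{8}  ⇒ sig = (2;(1,2,2))
  P={0,4,8}:  v_{0} + v_{4} + v_{8} = 0  ⇒ sig = (3;())
  P={6,7,8}:  v_{6} + v_{7} + v_{8} = v_{5}  ⇒ sig = (3;(1))
  P={0,4,5}:  v_{0} + v_{4} + v_{5} = v_{6} + v_{7}  ⇒ sig = (3;(1,1))
  P={1,4,7,8}:  v_{1} + v_{4} + v_{7} + v_{8} = v_{2}  ⇒ sig = (4;(1))

so the primitive-relation signature multiset is
[(2;()), (2;()), (2;(1,1)), (2;(1,1)), (2;(1,1)), (2;(1,1,1)), (2;(1,1,1)), (2;(1,2,2)), (3;()), (3;(1)), (3;(1,1)), (4;(1))]


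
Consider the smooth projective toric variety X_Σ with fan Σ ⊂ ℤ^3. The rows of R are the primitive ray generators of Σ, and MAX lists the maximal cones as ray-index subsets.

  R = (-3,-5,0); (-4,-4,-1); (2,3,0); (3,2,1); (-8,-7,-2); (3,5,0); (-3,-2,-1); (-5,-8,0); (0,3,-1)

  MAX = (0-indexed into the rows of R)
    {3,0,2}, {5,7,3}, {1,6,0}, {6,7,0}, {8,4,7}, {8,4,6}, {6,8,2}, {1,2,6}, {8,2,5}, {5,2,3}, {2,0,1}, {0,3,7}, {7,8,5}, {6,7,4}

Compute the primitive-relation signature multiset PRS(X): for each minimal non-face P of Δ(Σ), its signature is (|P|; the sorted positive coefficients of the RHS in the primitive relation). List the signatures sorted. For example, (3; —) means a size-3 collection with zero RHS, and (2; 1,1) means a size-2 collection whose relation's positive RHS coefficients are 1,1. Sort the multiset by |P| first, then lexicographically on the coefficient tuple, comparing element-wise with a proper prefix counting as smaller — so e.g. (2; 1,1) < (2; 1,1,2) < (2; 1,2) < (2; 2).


17 collections generate NE(X_Σ); each relation:

  P={0,5}:  v_{0} + v_{5} = 0 — sig = (2; —)
  P={3,6}:  v_{3} + v_{6} = 0 — sig = (2; —)
  P={0,8}:  v_{0} + v_{8} = v_{6} — sig = (2; 1)
  P={2,7}:  v_{2} + v_{7} = v_{0} — sig = (2; 1)
  P={3,8}:  v_{3} + v_{8} = v_{5} — sig = (2; 1)
  P={5,6}:  v_{5} + v_{6} = v_{8} — sig = (2; 1)
  P={1,3}:  v_{1} + v_{3} = v_{0} + v_{2} — sig = (2; 1,1)
  P={1,5}:  v_{1} + v_{5} = v_{2} + v_{6} — sig = (2; 1,1)
  P={3,4}:  v_{3} + v_{4} = v_{7} + v_{8} — sig = (2; 1,1)
  P={0,4}:  v_{0} + v_{4} = 2·v_{6} + v_{7} — sig = (2; 1,2)
  P={1,7}:  v_{1} + v_{7} = 2·v_{0} + v_{6} — sig = (2; 1,2)
  P={1,8}:  v_{1} + v_{8} = v_{2} + 2·v_{6} — sig = (2; 1,2)
  P={4,5}:  v_{4} + v_{5} = v_{7} + 2·v_{8} — sig = (2; 1,2)
  P={1,4}:  v_{1} + v_{4} = v_{0} + 3·v_{6} — sig = (2; 1,3)
  P={2,4}:  v_{2} + v_{4} = 2·v_{6} — sig = (2; 2)
  P={0,2,6}:  v_{0} + v_{2} + v_{6} = v_{1} — sig = (3; 1)
  P={6,7,8}:  v_{6} + v_{7} + v_{8} = v_{4} — sig = (3; 1)

Hence PRS(X_Σ) =
[(2; —), (2; —), (2; 1), (2; 1), (2; 1), (2; 1), (2; 1,1), (2; 1,1), (2; 1,1), (2; 1,2), (2; 1,2), (2; 1,2), (2; 1,2), (2; 1,3), (2; 2), (3; 1), (3; 1)]


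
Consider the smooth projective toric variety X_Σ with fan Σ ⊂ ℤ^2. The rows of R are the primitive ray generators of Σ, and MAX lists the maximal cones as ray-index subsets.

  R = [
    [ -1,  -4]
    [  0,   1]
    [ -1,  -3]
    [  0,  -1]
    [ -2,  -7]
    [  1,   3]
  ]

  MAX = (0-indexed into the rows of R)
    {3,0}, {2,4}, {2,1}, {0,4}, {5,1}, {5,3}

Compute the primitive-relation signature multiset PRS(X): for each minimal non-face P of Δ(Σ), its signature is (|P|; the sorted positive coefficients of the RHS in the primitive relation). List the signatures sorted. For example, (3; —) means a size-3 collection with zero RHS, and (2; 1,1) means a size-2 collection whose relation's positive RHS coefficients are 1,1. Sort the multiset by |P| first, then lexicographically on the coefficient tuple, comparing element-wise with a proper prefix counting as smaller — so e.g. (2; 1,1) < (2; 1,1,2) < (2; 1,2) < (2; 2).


Δ(Σ) — 6 vertices, 9 min non-faces:

  P={1,3}:  v_{1} + v_{3} = 0  ⇒ sig = (2; —)
  P={2,5}:  v_{2} + v_{5} = 0  ⇒ sig = (2; —)
  P={0,1}:  v_{0} + v_{1} = v_{2}  ⇒ sig = (2; 1)
  P={0,2}:  v_{0} + v_{2} = v_{4}  ⇒ sig = (2; 1)
  P={0,5}:  v_{0} + v_{5} = v_{3}  ⇒ sig = (2; 1)
  P={2,3}:  v_{2} + v_{3} = v_{0}  ⇒ sig = (2; 1)
  P={4,5}:  v_{4} + v_{5} = v_{0}  ⇒ sig = (2; 1)
  P={1,4}:  v_{1} + v_{4} = 2·v_{2}  ⇒ sig = (2; 2)
  P={3,4}:  v_{3} + v_{4} = 2·v_{0}  ⇒ sig = (2; 2)

so the primitive-relation signature multiset is
    |P|=2: 9 collections, coeffs (), (), (1), (1), (1), (1), (1), (2), (2)


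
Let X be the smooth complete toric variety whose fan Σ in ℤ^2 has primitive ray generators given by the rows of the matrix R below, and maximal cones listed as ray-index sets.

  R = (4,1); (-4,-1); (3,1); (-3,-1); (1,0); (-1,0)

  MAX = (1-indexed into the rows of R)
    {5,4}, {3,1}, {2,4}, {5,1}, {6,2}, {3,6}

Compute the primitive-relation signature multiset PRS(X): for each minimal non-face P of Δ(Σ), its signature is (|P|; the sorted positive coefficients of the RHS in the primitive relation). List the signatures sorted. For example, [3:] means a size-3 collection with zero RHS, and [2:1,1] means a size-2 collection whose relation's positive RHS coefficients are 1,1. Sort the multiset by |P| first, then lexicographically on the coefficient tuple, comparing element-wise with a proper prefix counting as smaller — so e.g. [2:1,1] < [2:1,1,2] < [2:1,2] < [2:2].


Δ(Σ) — 6 vertices, 9 min non-faces:

  P={1,2}:  v_{1} + v_{2} = 0  →  sig = [2:]
  P={3,4}:  v_{3} + v_{4} = 0  →  sig = [2:]
  P={5,6}:  v_{5} + v_{6} = 0  →  sig = [2:]
  P={1,4}:  v_{1} + v_{4} = v_{5}  →  sig = [2:1]
  P={1,6}:  v_{1} + v_{6} = v_{3}  →  sig = [2:1]
  P={2,3}:  v_{2} + v_{3} = v_{6}  →  sig = [2:1]
  P={2,5}:  v_{2} + v_{5} = v_{4}  →  sig = [2:1]
  P={3,5}:  v_{3} + v_{5} = v_{1}  →  sig = [2:1]
  P={4,6}:  v_{4} + v_{6} = v_{2}  →  sig = [2:1]

so the primitive-relation signature multiset is
[[2:], [2:], [2:], [2:1], [2:1], [2:1], [2:1], [2:1], [2:1]]


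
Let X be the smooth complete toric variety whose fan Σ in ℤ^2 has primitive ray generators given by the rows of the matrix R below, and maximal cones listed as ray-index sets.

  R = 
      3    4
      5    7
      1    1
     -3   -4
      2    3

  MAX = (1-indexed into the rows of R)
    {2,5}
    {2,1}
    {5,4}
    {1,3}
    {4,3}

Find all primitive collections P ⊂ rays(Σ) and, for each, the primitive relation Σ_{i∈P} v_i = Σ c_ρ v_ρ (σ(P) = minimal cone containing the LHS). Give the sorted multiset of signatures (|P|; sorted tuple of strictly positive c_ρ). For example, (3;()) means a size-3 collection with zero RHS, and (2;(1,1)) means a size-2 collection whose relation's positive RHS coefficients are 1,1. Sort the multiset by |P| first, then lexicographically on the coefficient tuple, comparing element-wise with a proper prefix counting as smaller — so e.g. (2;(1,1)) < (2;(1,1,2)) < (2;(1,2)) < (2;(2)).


|primitive collections| = 5. Relations:

  • {1,4}:  v_{1} + v_{4} = 0  ⟹  sig = (2;())
  • {1,5}:  v_{1} + v_{5} = v_{2}  ⟹  sig = (2;(1))
  • {2,4}:  v_{2} + v_{4} = v_{5}  ⟹  sig = (2;(1))
  • {3,5}:  v_{3} + v_{5} = v_{1}  ⟹  sig = (2;(1))
  • {2,3}:  v_{2} + v_{3} = 2·v_{1}  ⟹  sig = (2;(2))

Hence PRS(X_Σ) =
    |P|=2: 5 collections, coeffs (), (1), (1), (1), (2)


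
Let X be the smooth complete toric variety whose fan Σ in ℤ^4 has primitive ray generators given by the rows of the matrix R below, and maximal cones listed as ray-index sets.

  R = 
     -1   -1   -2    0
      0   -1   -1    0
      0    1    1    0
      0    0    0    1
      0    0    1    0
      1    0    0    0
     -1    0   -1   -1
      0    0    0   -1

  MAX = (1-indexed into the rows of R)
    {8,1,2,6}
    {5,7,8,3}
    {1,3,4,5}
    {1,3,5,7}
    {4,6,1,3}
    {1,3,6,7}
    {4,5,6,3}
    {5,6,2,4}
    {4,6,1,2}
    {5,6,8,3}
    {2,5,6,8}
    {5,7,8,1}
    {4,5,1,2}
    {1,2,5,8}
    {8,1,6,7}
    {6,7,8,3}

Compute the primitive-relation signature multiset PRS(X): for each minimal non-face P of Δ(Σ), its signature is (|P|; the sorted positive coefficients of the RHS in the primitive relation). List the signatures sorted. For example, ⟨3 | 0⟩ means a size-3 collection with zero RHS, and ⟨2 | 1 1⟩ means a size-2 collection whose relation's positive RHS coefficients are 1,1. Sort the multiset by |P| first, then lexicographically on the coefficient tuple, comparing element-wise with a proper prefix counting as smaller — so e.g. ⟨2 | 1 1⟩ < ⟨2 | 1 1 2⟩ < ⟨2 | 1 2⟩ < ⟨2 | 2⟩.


Minimal non-faces — 7 found among 8 rays, 16 max cones:

  • {2,3}:  v_{2} + v_{3} = 0  ⇒ sig = ⟨2 | 0⟩
  • {4,8}:  v_{4} + v_{8} = 0  ⇒ sig = ⟨2 | 0⟩
  • {2,7}:  v_{2} + v_{7} = v_{1} + v_{8}  ⇒ sig = ⟨2 | 1 1⟩
  • {4,7}:  v_{4} + v_{7} = v_{1} + v_{3}  ⇒ sig = ⟨2 | 1 1⟩
  • {1,3,8}:  v_{1} + v_{3} + v_{8} = v_{7}  ⇒ sig = ⟨3 | 1⟩
  • {1,5,6}:  v_{1} + v_{5} + v_{6} = v_{2}  ⇒ sig = ⟨3 | 1⟩
  • {5,6,7}:  v_{5} + v_{6} + v_{7} = v_{8}  ⇒ sig = ⟨3 | 1⟩

Signatures (|P|; sorted positive RHS coefficients), sorted:
[⟨2 | 0⟩, ⟨2 | 0⟩, ⟨2 | 1 1⟩, ⟨2 | 1 1⟩, ⟨3 | 1⟩, ⟨3 | 1⟩, ⟨3 | 1⟩]


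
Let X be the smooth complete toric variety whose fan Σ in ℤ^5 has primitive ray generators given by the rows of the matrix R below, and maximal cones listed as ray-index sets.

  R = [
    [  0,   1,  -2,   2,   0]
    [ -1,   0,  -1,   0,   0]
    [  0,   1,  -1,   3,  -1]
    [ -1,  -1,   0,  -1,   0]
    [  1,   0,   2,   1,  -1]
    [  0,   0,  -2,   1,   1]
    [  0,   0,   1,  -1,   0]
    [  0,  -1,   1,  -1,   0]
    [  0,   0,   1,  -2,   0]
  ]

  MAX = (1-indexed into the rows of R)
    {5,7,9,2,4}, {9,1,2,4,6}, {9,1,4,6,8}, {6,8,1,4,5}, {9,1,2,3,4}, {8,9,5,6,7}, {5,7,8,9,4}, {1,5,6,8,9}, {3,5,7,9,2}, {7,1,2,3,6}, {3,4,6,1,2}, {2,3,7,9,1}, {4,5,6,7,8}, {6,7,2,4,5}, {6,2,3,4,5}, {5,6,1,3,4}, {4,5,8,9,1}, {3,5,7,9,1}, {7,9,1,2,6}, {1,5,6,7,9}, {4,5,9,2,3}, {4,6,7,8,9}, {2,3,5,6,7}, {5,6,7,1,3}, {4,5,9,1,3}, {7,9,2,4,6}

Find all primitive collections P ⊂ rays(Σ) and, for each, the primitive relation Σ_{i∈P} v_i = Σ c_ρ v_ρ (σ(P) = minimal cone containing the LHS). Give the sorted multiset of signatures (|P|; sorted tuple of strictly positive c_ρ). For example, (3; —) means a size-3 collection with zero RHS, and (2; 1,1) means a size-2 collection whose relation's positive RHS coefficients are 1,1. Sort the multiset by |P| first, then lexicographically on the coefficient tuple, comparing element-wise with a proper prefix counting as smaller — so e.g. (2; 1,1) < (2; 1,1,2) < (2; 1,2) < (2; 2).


Σ has 9 primitive collections:

  {2,8}:  v_{2} + v_{8} = v_{4}  so sig = (2; 1)
  {3,8}:  v_{3} + v_{8} = v_{1} + v_{4} + v_{5}  so sig = (2; 1,1,1)
  {1,7,8}:  v_{1} + v_{7} + v_{8} = 0  so sig = (3; —)
  {1,2,5}:  v_{1} + v_{2} + v_{5} = v_{3}  so sig = (3; 1)
  {1,4,7}:  v_{1} + v_{4} + v_{7} = v_{2}  so sig = (3; 1)
  {3,6,9}:  v_{3} + v_{6} + v_{9} = v_{1}  so sig = (3; 1)
  {3,4,7}:  v_{3} + v_{4} + v_{7} = 2·v_{2} + v_{5}  so sig = (3; 1,2)
  {2,5,6,9}:  v_{2} + v_{5} + v_{6} + v_{9} = 0  so sig = (4; —)
  {4,5,6,9}:  v_{4} + v_{5} + v_{6} + v_{9} = v_{8}  so sig = (4; 1)

Signatures (|P|; sorted positive RHS coefficients), sorted:
    |P|=2: 2 collections, coeffs (1), (1,1,1)
    |P|=3: 5 collections, coeffs (), (1), (1), (1), (1,2)
    |P|=4: 2 collections, coeffs (), (1)


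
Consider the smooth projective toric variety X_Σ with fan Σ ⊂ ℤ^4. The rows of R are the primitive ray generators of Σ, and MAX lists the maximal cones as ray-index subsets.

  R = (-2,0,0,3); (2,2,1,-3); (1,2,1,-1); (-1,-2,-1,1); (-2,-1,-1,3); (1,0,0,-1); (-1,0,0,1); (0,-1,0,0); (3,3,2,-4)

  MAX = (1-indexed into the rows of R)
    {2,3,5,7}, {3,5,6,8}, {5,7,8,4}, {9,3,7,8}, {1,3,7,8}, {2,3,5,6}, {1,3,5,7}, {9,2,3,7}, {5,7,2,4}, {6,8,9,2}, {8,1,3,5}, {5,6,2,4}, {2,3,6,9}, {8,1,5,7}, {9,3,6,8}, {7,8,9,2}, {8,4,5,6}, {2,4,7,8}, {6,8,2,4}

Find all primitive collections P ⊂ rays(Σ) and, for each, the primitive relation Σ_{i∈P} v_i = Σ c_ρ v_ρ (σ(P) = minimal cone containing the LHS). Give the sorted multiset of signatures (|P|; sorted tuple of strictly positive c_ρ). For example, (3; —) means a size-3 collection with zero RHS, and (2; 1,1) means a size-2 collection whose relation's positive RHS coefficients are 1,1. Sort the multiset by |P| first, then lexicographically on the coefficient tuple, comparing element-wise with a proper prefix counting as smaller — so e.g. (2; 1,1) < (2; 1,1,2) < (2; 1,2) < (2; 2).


11 minimal non-faces of Δ(Σ) (on 9 rays):

  • {3,4}:  v_{3} + v_{4} = 0  ⇒ sig = (2; —)
  • {6,7}:  v_{6} + v_{7} = 0  ⇒ sig = (2; —)
  • {5,9}:  v_{5} + v_{9} = v_{3}  ⇒ sig = (2; 1)
  • {1,2}:  v_{1} + v_{2} = v_{3} + v_{7}  ⇒ sig = (2; 1,1)
  • {4,9}:  v_{4} + v_{9} = v_{2} + v_{8}  ⇒ sig = (2; 1,1)
  • {1,4}:  v_{1} + v_{4} = v_{5} + v_{7} + v_{8}  ⇒ sig = (2; 1,1,1)
  • {1,6}:  v_{1} + v_{6} = v_{3} + v_{5} + v_{8}  ⇒ sig = (2; 1,1,1)
  • {1,9}:  v_{1} + v_{9} = 2·v_{3} + v_{7} + v_{8}  ⇒ sig = (2; 1,1,2)
  • {2,5,8}:  v_{2} + v_{5} + v_{8} = 0  ⇒ sig = (3; —)
  • {2,3,8}:  v_{2} + v_{3} + v_{8} = v_{9}  ⇒ sig = (3; 1)
  • {3,5,7,8}:  v_{3} + v_{5} + v_{7} + v_{8} = v_{1}  ⇒ sig = (4; 1)

so the primitive-relation signature multiset is
    (2; —)
    (2; —)
    (2; 1)
    (2; 1,1)
    (2; 1,1)
    (2; 1,1,1)
    (2; 1,1,1)
    (2; 1,1,2)
    (3; —)
    (3; 1)
    (4; 1)


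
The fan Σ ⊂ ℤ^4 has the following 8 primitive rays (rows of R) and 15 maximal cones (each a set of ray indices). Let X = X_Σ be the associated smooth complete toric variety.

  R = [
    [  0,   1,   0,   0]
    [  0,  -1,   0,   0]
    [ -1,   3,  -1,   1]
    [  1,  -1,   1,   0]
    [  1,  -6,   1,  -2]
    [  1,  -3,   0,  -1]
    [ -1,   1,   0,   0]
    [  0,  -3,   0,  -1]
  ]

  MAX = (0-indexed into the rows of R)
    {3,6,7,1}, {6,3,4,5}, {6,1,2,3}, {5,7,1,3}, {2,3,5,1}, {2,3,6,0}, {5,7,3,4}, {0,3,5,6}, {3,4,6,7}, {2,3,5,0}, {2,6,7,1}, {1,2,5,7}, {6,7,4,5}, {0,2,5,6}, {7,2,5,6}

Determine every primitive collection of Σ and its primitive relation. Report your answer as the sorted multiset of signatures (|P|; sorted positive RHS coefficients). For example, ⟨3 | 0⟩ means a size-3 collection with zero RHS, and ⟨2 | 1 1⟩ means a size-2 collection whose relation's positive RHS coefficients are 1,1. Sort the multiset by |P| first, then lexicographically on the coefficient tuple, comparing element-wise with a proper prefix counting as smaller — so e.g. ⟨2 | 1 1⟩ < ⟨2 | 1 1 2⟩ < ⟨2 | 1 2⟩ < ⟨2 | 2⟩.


Δ(Σ) — 8 vertices, 9 min non-faces:

  • {0,1}:  v_{0} + v_{1} = 0 — sig = ⟨2 | 0⟩
  • {2,4}:  v_{2} + v_{4} = v_{7} — sig = ⟨2 | 1⟩
  • {0,7}:  v_{0} + v_{7} = v_{5} + v_{6} — sig = ⟨2 | 1 1⟩
  • {1,4}:  v_{1} + v_{4} = v_{3} + 2·v_{7} — sig = ⟨2 | 1 2⟩
  • {0,4}:  v_{0} + v_{4} = v_{3} + 2·v_{5} + 2·v_{6} — sig = ⟨2 | 1 2 2⟩
  • {1,5,6}:  v_{1} + v_{5} + v_{6} = v_{7} — sig = ⟨3 | 1⟩
  • {2,3,7}:  v_{2} + v_{3} + v_{7} = v_{1} — sig = ⟨3 | 1⟩
  • {2,3,5,6}:  v_{2} + v_{3} + v_{5} + v_{6} = 0 — sig = ⟨4 | 0⟩
  • {3,5,6,7}:  v_{3} + v_{5} + v_{6} + v_{7} = v_{4} — sig = ⟨4 | 1⟩

Sorted signature multiset PRS(X):
[⟨2 | 0⟩, ⟨2 | 1⟩, ⟨2 | 1 1⟩, ⟨2 | 1 2⟩, ⟨2 | 1 2 2⟩, ⟨3 | 1⟩, ⟨3 | 1⟩, ⟨4 | 0⟩, ⟨4 | 1⟩]


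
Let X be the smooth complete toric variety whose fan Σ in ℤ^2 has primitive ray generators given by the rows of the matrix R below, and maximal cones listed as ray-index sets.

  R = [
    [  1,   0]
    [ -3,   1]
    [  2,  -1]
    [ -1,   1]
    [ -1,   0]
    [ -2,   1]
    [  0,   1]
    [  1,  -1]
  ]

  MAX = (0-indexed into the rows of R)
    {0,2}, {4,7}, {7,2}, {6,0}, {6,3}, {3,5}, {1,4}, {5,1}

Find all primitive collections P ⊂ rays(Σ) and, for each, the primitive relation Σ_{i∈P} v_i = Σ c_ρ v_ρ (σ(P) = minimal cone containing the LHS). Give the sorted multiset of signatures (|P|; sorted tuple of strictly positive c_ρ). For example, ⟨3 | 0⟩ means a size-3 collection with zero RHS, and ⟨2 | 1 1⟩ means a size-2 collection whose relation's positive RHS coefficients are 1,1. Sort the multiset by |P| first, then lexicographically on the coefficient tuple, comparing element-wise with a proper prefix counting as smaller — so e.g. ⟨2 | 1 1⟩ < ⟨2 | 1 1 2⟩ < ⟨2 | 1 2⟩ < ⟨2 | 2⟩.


Minimal non-faces — 20 found among 8 rays, 8 max cones:

  • {0,4}:  v_{0} + v_{4} = 0 ; sig = ⟨2 | 0⟩
  • {2,5}:  v_{2} + v_{5} = 0 ; sig = ⟨2 | 0⟩
  • {3,7}:  v_{3} + v_{7} = 0 ; sig = ⟨2 | 0⟩
  • {0,1}:  v_{0} + v_{1} = v_{5} ; sig = ⟨2 | 1⟩
  • {0,3}:  v_{0} + v_{3} = v_{6} ; sig = ⟨2 | 1⟩
  • {0,5}:  v_{0} + v_{5} = v_{3} ; sig = ⟨2 | 1⟩
  • {0,7}:  v_{0} + v_{7} = v_{2} ; sig = ⟨2 | 1⟩
  • {1,2}:  v_{1} + v_{2} = v_{4} ; sig = ⟨2 | 1⟩
  • {2,3}:  v_{2} + v_{3} = v_{0} ; sig = ⟨2 | 1⟩
  • {2,4}:  v_{2} + v_{4} = v_{7} ; sig = ⟨2 | 1⟩
  • {3,4}:  v_{3} + v_{4} = v_{5} ; sig = ⟨2 | 1⟩
  • {4,5}:  v_{4} + v_{5} = v_{1} ; sig = ⟨2 | 1⟩
  • {4,6}:  v_{4} + v_{6} = v_{3} ; sig = ⟨2 | 1⟩
  • {5,7}:  v_{5} + v_{7} = v_{4} ; sig = ⟨2 | 1⟩
  • {6,7}:  v_{6} + v_{7} = v_{0} ; sig = ⟨2 | 1⟩
  • {1,6}:  v_{1} + v_{6} = v_{3} + v_{5} ; sig = ⟨2 | 1 1⟩
  • {1,3}:  v_{1} + v_{3} = 2·v_{5} ; sig = ⟨2 | 2⟩
  • {1,7}:  v_{1} + v_{7} = 2·v_{4} ; sig = ⟨2 | 2⟩
  • {2,6}:  v_{2} + v_{6} = 2·v_{0} ; sig = ⟨2 | 2⟩
  • {5,6}:  v_{5} + v_{6} = 2·v_{3} ; sig = ⟨2 | 2⟩

Signatures (|P|; sorted positive RHS coefficients), sorted:
    ⟨2 | 0⟩
    ⟨2 | 0⟩
    ⟨2 | 0⟩
    ⟨2 | 1⟩
    ⟨2 | 1⟩
    ⟨2 | 1⟩
    ⟨2 | 1⟩
    ⟨2 | 1⟩
    ⟨2 | 1⟩
    ⟨2 | 1⟩
    ⟨2 | 1⟩
    ⟨2 | 1⟩
    ⟨2 | 1⟩
    ⟨2 | 1⟩
    ⟨2 | 1⟩
    ⟨2 | 1 1⟩
    ⟨2 | 2⟩
    ⟨2 | 2⟩
    ⟨2 | 2⟩
    ⟨2 | 2⟩


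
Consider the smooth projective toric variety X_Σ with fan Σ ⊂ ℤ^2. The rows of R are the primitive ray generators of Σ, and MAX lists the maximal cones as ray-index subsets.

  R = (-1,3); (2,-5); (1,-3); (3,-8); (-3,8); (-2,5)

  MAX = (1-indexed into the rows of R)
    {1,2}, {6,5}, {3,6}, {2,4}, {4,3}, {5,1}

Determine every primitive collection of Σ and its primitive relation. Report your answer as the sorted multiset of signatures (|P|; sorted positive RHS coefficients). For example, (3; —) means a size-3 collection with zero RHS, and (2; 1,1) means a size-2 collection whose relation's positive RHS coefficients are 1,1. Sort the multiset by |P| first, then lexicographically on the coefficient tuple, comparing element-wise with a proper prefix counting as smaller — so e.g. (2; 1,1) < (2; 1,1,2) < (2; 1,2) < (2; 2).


Σ has 9 primitive collections:

  P = {1,3}:  v_{1} + v_{3} = 0 — sig = (2; —)
  P = {2,6}:  v_{2} + v_{6} = 0 — sig = (2; —)
  P = {4,5}:  v_{4} + v_{5} = 0 — sig = (2; —)
  P = {1,4}:  v_{1} + v_{4} = v_{2} — sig = (2; 1)
  P = {1,6}:  v_{1} + v_{6} = v_{5} — sig = (2; 1)
  P = {2,3}:  v_{2} + v_{3} = v_{4} — sig = (2; 1)
  P = {2,5}:  v_{2} + v_{5} = v_{1} — sig = (2; 1)
  P = {3,5}:  v_{3} + v_{5} = v_{6} — sig = (2; 1)
  P = {4,6}:  v_{4} + v_{6} = v_{3} — sig = (2; 1)

Sorted signature multiset PRS(X):
[(2; —), (2; —), (2; —), (2; 1), (2; 1), (2; 1), (2; 1), (2; 1), (2; 1)]


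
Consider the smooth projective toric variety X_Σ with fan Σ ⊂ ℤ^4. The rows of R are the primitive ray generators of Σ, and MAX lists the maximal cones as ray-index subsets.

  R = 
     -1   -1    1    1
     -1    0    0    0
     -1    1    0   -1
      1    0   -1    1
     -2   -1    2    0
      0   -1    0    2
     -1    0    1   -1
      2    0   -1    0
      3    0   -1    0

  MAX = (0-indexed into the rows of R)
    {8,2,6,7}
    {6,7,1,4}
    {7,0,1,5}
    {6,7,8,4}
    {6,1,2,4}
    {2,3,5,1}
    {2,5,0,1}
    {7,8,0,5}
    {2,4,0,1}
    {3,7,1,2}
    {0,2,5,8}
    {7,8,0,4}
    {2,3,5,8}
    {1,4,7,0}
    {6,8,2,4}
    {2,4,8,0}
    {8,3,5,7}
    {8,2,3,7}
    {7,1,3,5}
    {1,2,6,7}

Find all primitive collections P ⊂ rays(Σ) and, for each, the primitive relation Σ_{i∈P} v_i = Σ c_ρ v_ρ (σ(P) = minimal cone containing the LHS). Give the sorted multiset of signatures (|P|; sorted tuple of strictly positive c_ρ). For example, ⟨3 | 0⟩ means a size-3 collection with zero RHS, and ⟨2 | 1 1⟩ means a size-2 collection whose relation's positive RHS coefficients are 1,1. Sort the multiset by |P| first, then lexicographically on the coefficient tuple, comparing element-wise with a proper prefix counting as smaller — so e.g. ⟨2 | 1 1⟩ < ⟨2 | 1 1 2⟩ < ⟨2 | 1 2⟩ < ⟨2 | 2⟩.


Σ has 10 primitive collections:

  • {3,6}:  v_{3} + v_{6} = 0 — sig = ⟨2 | 0⟩
  • {0,3}:  v_{0} + v_{3} = v_{5} — sig = ⟨2 | 1⟩
  • {0,6}:  v_{0} + v_{6} = v_{4} — sig = ⟨2 | 1⟩
  • {1,8}:  v_{1} + v_{8} = v_{7} — sig = ⟨2 | 1⟩
  • {3,4}:  v_{3} + v_{4} = v_{0} — sig = ⟨2 | 1⟩
  • {5,6}:  v_{5} + v_{6} = v_{0} — sig = ⟨2 | 1⟩
  • {4,5}:  v_{4} + v_{5} = 2·v_{0} — sig = ⟨2 | 2⟩
  • {0,2,7}:  v_{0} + v_{2} + v_{7} = 0 — sig = ⟨3 | 0⟩
  • {2,4,7}:  v_{2} + v_{4} + v_{7} = v_{6} — sig = ⟨3 | 1⟩
  • {2,5,7}:  v_{2} + v_{5} + v_{7} = v_{3} — sig = ⟨3 | 1⟩

so the primitive-relation signature multiset is
{ ⟨2 | 0⟩,  ⟨2 | 1⟩ ×5,  ⟨2 | 2⟩,  ⟨3 | 0⟩,  ⟨3 | 1⟩ ×2 }


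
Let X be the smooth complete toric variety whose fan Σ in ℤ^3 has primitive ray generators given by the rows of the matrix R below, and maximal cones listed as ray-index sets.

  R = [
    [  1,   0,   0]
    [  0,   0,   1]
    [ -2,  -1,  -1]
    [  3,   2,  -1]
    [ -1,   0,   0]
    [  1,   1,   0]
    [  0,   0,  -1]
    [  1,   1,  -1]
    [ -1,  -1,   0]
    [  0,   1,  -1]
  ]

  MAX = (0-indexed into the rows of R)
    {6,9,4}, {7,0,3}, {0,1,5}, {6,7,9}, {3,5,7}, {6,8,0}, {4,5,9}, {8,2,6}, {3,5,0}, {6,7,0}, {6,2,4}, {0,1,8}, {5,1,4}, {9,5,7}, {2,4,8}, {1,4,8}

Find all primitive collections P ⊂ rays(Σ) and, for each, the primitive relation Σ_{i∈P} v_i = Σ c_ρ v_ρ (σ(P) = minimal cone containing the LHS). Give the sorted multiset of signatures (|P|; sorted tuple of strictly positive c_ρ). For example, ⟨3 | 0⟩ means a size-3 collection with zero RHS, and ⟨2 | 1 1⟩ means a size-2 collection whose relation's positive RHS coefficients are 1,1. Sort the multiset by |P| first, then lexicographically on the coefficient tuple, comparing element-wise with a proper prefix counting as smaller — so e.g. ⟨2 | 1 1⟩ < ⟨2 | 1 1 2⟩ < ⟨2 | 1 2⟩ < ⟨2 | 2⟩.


Minimal non-faces — 23 found among 10 rays, 16 max cones:

  • {0,4}:  v_{0} + v_{4} = 0  so sig = ⟨2 | 0⟩
  • {1,6}:  v_{1} + v_{6} = 0  so sig = ⟨2 | 0⟩
  • {5,8}:  v_{5} + v_{8} = 0  so sig = ⟨2 | 0⟩
  • {0,9}:  v_{0} + v_{9} = v_{7}  so sig = ⟨2 | 1⟩
  • {1,7}:  v_{1} + v_{7} = v_{5}  so sig = ⟨2 | 1⟩
  • {4,7}:  v_{4} + v_{7} = v_{9}  so sig = ⟨2 | 1⟩
  • {5,6}:  v_{5} + v_{6} = v_{7}  so sig = ⟨2 | 1⟩
  • {7,8}:  v_{7} + v_{8} = v_{6}  so sig = ⟨2 | 1⟩
  • {0,2}:  v_{0} + v_{2} = v_{6} + v_{8}  so sig = ⟨2 | 1 1⟩
  • {1,2}:  v_{1} + v_{2} = v_{4} + v_{8}  so sig = ⟨2 | 1 1⟩
  • {1,9}:  v_{1} + v_{9} = v_{4} + v_{5}  so sig = ⟨2 | 1 1⟩
  • {2,3}:  v_{2} + v_{3} = v_{6} + v_{7}  so sig = ⟨2 | 1 1⟩
  • {2,5}:  v_{2} + v_{5} = v_{4} + v_{6}  so sig = ⟨2 | 1 1⟩
  • {3,4}:  v_{3} + v_{4} = v_{5} + v_{7}  so sig = ⟨2 | 1 1⟩
  • {3,8}:  v_{3} + v_{8} = v_{0} + v_{7}  so sig = ⟨2 | 1 1⟩
  • {8,9}:  v_{8} + v_{9} = v_{4} + v_{6}  so sig = ⟨2 | 1 1⟩
  • {1,3}:  v_{1} + v_{3} = v_{0} + 2·v_{5}  so sig = ⟨2 | 1 2⟩
  • {2,7}:  v_{2} + v_{7} = v_{4} + 2·v_{6}  so sig = ⟨2 | 1 2⟩
  • {3,6}:  v_{3} + v_{6} = v_{0} + 2·v_{7}  so sig = ⟨2 | 1 2⟩
  • {3,9}:  v_{3} + v_{9} = v_{5} + 2·v_{7}  so sig = ⟨2 | 1 2⟩
  • {2,9}:  v_{2} + v_{9} = 2·v_{4} + 2·v_{6}  so sig = ⟨2 | 2 2⟩
  • {0,5,7}:  v_{0} + v_{5} + v_{7} = v_{3}  so sig = ⟨3 | 1⟩
  • {4,6,8}:  v_{4} + v_{6} + v_{8} = v_{2}  so sig = ⟨3 | 1⟩

Hence PRS(X_Σ) =
    |P|=2: 21 collections, coeffs (), (), (), (1), (1), (1), (1), (1), (1,1), (1,1), (1,1), (1,1), (1,1), (1,1), (1,1), (1,1), (1,2), (1,2), (1,2), (1,2), (2,2)
    |P|=3: 2 collections, coeffs (1), (1)
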